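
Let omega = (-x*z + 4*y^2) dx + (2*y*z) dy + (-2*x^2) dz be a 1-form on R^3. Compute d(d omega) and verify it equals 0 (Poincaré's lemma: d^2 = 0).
d(d omega) = 0

Step 1: d omega = sum_{i<j} (∂f_j/∂x_i - ∂f_i/∂x_j) dx_i ∧ dx_j:
  coeff of dx ∧ dy: -8*y
  coeff of dx ∧ dz: -3*x
  coeff of dy ∧ dz: -2*y
Step 2: Apply d again to each 2-form coefficient. The only possible 3-form in R^3 is dx ∧ dy ∧ dz, with coefficient
  ∂(coeff of dy∧dz)/∂x - ∂(coeff of dx∧dz)/∂y + ∂(coeff of dx∧dy)/∂z
  = ∂/∂x (-2*y) - ∂/∂y (-3*x) + ∂/∂z (-8*y).
Each of these terms simplifies to sums of mixed partials that cancel in pairs. The result is 0 (by equality of mixed partials for smooth functions — Schwarz / Clairaut).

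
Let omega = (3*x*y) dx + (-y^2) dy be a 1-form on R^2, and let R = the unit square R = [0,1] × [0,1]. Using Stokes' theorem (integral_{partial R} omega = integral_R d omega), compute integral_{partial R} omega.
integral_(partial R) omega = -3/2

Stokes: integral_partial_R omega = integral_R d omega with d omega = (∂Q/∂x - ∂P/∂y) dx ∧ dy.
  ∂Q/∂x = 0
  ∂P/∂y = 3*x
  integrand = ∂Q/∂x - ∂P/∂y = -3*x.
Integrating over R: integral_0^1 integral_0^1 (-3*x) dx dy = -3/2.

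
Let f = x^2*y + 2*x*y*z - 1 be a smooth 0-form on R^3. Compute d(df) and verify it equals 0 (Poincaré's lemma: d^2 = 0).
d(df) = 0

Step 1: df = sum_i (∂f/∂x_i) dx_i = (2*y*(x + z)) dx + (x*(x + 2*z)) dy + (2*x*y) dz.
Step 2: Apply d again. Using the 1-form formula, the coefficient of dx ∧ dy in d(df) is ∂^2 f/∂x ∂y - ∂^2 f/∂y ∂x = (2*x + 2*z) - (2*x + 2*z) = 0 (equality of mixed partials for smooth f).
Similarly for dx ∧ dz and dy ∧ dz — all coefficients vanish. So d(df) = 0.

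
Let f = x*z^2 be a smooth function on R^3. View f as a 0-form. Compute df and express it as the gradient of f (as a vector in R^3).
df = (z^2) dx + (0) dy + (2*x*z) dz; grad f = (z^2, 0, 2*x*z)

For a 0-form f, d f = (∂f/∂x) dx + (∂f/∂y) dy + (∂f/∂z) dz. The components of the vector representation are exactly the entries of grad f in Cartesian coordinates:
  ∂f/∂x = z^2
  ∂f/∂y = 0
  ∂f/∂z = 2*x*z.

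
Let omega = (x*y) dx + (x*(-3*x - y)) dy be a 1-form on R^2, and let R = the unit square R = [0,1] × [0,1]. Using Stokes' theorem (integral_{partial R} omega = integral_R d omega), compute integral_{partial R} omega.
integral_(partial R) omega = -4

Stokes: integral_partial_R omega = integral_R d omega with d omega = (∂Q/∂x - ∂P/∂y) dx ∧ dy.
  ∂Q/∂x = -6*x - y
  ∂P/∂y = x
  integrand = ∂Q/∂x - ∂P/∂y = -7*x - y.
Integrating over R: integral_0^1 integral_0^1 (-7*x - y) dx dy = -4.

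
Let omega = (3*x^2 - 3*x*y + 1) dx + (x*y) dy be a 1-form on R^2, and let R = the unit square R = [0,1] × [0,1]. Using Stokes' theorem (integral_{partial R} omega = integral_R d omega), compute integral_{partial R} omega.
integral_(partial R) omega = 2

Stokes: integral_partial_R omega = integral_R d omega with d omega = (∂Q/∂x - ∂P/∂y) dx ∧ dy.
  ∂Q/∂x = y
  ∂P/∂y = -3*x
  integrand = ∂Q/∂x - ∂P/∂y = 3*x + y.
Integrating over R: integral_0^1 integral_0^1 (3*x + y) dx dy = 2.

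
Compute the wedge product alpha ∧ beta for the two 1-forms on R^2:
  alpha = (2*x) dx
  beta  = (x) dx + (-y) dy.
alpha ∧ beta = (-2*x*y) dx ∧ dy

Distribute the wedge, using dx_i ∧ dx_j = -dx_j ∧ dx_i and dx_i ∧ dx_i = 0. For each pair (i, j) with i < j, the coefficient of dx_i ∧ dx_j in alpha ∧ beta is (alpha_i * beta_j - alpha_j * beta_i). Collecting: alpha ∧ beta = (-2*x*y) dx ∧ dy.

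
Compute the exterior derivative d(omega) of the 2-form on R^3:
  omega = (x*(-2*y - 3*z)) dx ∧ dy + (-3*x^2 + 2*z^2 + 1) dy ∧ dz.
d(omega) = (-9*x) dx ∧ dy ∧ dz

For a 2-form omega = sum_{i<j} g_{ij} dx_i ∧ dx_j, the exterior derivative is
  d(omega) = sum_{i<j} d(g_{ij}) ∧ dx_i ∧ dx_j = sum_{i<j, k} (∂g_{ij}/∂x_k) dx_k ∧ dx_i ∧ dx_j.
Expand each term, using dx_k ∧ dx_i ∧ dx_j = sgn(permutation) dx_{(a)} ∧ dx_{(b)} ∧ dx_{(c)} with (a < b < c) sorted:
  d(x*(-2*y - 3*z)) includes (∂/∂z)(x*(-2*y - 3*z)) dz = (-3*x) dz, which multiplied by dx ∧ dy gives (-3*x) dx ∧ dy ∧ dz
  d(-3*x^2 + 2*z^2 + 1) includes (∂/∂x)(-3*x^2 + 2*z^2 + 1) dx = (-6*x) dx, which multiplied by dy ∧ dz gives (-6*x) dx ∧ dy ∧ dz
Collecting like 3-forms: d(omega) = (-9*x) dx ∧ dy ∧ dz.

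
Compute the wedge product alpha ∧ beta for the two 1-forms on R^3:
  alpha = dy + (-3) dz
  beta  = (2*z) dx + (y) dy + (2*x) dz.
alpha ∧ beta = (-2*z) dx ∧ dy + (2*x + 3*y) dy ∧ dz + (6*z) dx ∧ dz

Distribute the wedge, using dx_i ∧ dx_j = -dx_j ∧ dx_i and dx_i ∧ dx_i = 0. For each pair (i, j) with i < j, the coefficient of dx_i ∧ dx_j in alpha ∧ beta is (alpha_i * beta_j - alpha_j * beta_i). Collecting: alpha ∧ beta = (-2*z) dx ∧ dy + (2*x + 3*y) dy ∧ dz + (6*z) dx ∧ dz.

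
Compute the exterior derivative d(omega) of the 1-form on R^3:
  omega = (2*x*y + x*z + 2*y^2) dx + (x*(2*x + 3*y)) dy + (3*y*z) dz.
d(omega) = (2*x - y) dx ∧ dy + (-x) dx ∧ dz + (3*z) dy ∧ dz

For a 1-form omega = sum_i f_i dx_i, the exterior derivative is
  d(omega) = sum_{i < j} (∂f_j/∂x_i - ∂f_i/∂x_j) dx_i ∧ dx_j.
  coefficient of dx ∧ dy: ∂f_2/∂x - ∂f_1/∂y = ∂(x*(2*x + 3*y))/∂x - ∂(2*x*y + x*z + 2*y^2)/∂y = 2*x - y
  coefficient of dx ∧ dz: ∂f_3/∂x - ∂f_1/∂z = ∂(3*y*z)/∂x - ∂(2*x*y + x*z + 2*y^2)/∂z = -x
  coefficient of dy ∧ dz: ∂f_3/∂y - ∂f_2/∂z = ∂(3*y*z)/∂y - ∂(x*(2*x + 3*y))/∂z = 3*z
Assembling: d(omega) = (2*x - y) dx ∧ dy + (-x) dx ∧ dz + (3*z) dy ∧ dz.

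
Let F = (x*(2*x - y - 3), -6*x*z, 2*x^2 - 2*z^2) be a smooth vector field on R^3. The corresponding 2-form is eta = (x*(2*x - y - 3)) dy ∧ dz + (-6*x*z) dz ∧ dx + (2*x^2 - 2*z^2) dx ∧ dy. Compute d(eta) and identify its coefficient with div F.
d(eta) = (4*x - y - 4*z - 3) dx ∧ dy ∧ dz; div F = 4*x - y - 4*z - 3

For a 2-form in R^3 of the form above, applying d gives a 3-form with coefficient ∂P/∂x + ∂Q/∂y + ∂R/∂z:
  ∂P/∂x = 4*x - y - 3
  ∂Q/∂y = 0
  ∂R/∂z = -4*z
Sum = 4*x - y - 4*z - 3, which is exactly div F.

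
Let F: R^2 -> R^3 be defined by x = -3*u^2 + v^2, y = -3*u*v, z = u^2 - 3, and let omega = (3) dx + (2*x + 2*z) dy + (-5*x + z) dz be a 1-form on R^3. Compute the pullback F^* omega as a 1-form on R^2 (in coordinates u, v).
F^* omega = (32*u^3 + 12*u^2*v - 10*u*v^2 - 24*u - 6*v^3 + 18*v) du + (12*u^3 - 6*u*v^2 + 18*u + 6*v) dv

Using F^*(f dg) = (f ∘ F) d(g ∘ F), substitute each coordinate x_i by F_i(u, v) in f_i, and replace dx_i by d F_i = (∂F_i/∂u) du + (∂F_i/∂v) dv.
  For the x component: f_1(F) = 3; d F_1 = (-6*u) du + (2*v) dv
  For the y component: f_2(F) = -4*u^2 + 2*v^2 - 6; d F_2 = (-3*v) du + (-3*u) dv
  For the z component: f_3(F) = 16*u^2 - 5*v^2 - 3; d F_3 = (2*u) du + (0) dv
Combining and collecting du, dv coefficients:
  coeff of du: 32*u^3 + 12*u^2*v - 10*u*v^2 - 24*u - 6*v^3 + 18*v
  coeff of dv: 12*u^3 - 6*u*v^2 + 18*u + 6*v
F^* omega = (32*u^3 + 12*u^2*v - 10*u*v^2 - 24*u - 6*v^3 + 18*v) du + (12*u^3 - 6*u*v^2 + 18*u + 6*v) dv.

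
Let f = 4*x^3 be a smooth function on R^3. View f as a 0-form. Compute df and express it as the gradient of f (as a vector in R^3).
df = (12*x^2) dx + (0) dy + (0) dz; grad f = (12*x^2, 0, 0)

For a 0-form f, d f = (∂f/∂x) dx + (∂f/∂y) dy + (∂f/∂z) dz. The components of the vector representation are exactly the entries of grad f in Cartesian coordinates:
  ∂f/∂x = 12*x^2
  ∂f/∂y = 0
  ∂f/∂z = 0.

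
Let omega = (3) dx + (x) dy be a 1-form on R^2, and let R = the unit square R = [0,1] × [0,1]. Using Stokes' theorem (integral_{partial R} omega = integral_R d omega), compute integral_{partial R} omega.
integral_(partial R) omega = 1

Stokes: integral_partial_R omega = integral_R d omega with d omega = (∂Q/∂x - ∂P/∂y) dx ∧ dy.
  ∂Q/∂x = 1
  ∂P/∂y = 0
  integrand = ∂Q/∂x - ∂P/∂y = 1.
Integrating over R: integral_0^1 integral_0^1 (1) dx dy = 1.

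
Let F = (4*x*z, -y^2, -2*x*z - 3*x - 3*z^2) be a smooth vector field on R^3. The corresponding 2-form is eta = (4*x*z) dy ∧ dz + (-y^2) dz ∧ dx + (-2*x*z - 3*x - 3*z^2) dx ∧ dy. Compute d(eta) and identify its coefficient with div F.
d(eta) = (-2*x - 2*y - 2*z) dx ∧ dy ∧ dz; div F = -2*x - 2*y - 2*z

For a 2-form in R^3 of the form above, applying d gives a 3-form with coefficient ∂P/∂x + ∂Q/∂y + ∂R/∂z:
  ∂P/∂x = 4*z
  ∂Q/∂y = -2*y
  ∂R/∂z = -2*x - 6*z
Sum = -2*x - 2*y - 2*z, which is exactly div F.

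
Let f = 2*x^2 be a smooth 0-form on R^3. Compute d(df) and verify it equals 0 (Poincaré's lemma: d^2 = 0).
d(df) = 0

Step 1: df = sum_i (∂f/∂x_i) dx_i = (4*x) dx + (0) dy + (0) dz.
Step 2: Apply d again. Using the 1-form formula, the coefficient of dx ∧ dy in d(df) is ∂^2 f/∂x ∂y - ∂^2 f/∂y ∂x = (0) - (0) = 0 (equality of mixed partials for smooth f).
Similarly for dx ∧ dz and dy ∧ dz — all coefficients vanish. So d(df) = 0.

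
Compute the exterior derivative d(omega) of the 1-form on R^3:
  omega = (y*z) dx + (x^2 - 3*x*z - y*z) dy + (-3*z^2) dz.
d(omega) = (2*x - 4*z) dx ∧ dy + (-y) dx ∧ dz + (3*x + y) dy ∧ dz

For a 1-form omega = sum_i f_i dx_i, the exterior derivative is
  d(omega) = sum_{i < j} (∂f_j/∂x_i - ∂f_i/∂x_j) dx_i ∧ dx_j.
  coefficient of dx ∧ dy: ∂f_2/∂x - ∂f_1/∂y = ∂(x^2 - 3*x*z - y*z)/∂x - ∂(y*z)/∂y = 2*x - 4*z
  coefficient of dx ∧ dz: ∂f_3/∂x - ∂f_1/∂z = ∂(-3*z^2)/∂x - ∂(y*z)/∂z = -y
  coefficient of dy ∧ dz: ∂f_3/∂y - ∂f_2/∂z = ∂(-3*z^2)/∂y - ∂(x^2 - 3*x*z - y*z)/∂z = 3*x + y
Assembling: d(omega) = (2*x - 4*z) dx ∧ dy + (-y) dx ∧ dz + (3*x + y) dy ∧ dz.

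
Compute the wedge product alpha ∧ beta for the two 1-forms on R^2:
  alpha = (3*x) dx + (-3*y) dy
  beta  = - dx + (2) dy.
alpha ∧ beta = (6*x - 3*y) dx ∧ dy

Distribute the wedge, using dx_i ∧ dx_j = -dx_j ∧ dx_i and dx_i ∧ dx_i = 0. For each pair (i, j) with i < j, the coefficient of dx_i ∧ dx_j in alpha ∧ beta is (alpha_i * beta_j - alpha_j * beta_i). Collecting: alpha ∧ beta = (6*x - 3*y) dx ∧ dy.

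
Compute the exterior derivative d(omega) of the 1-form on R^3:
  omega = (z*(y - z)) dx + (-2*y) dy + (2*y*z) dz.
d(omega) = (-z) dx ∧ dy + (-y + 2*z) dx ∧ dz + (2*z) dy ∧ dz

For a 1-form omega = sum_i f_i dx_i, the exterior derivative is
  d(omega) = sum_{i < j} (∂f_j/∂x_i - ∂f_i/∂x_j) dx_i ∧ dx_j.
  coefficient of dx ∧ dy: ∂f_2/∂x - ∂f_1/∂y = ∂(-2*y)/∂x - ∂(z*(y - z))/∂y = -z
  coefficient of dx ∧ dz: ∂f_3/∂x - ∂f_1/∂z = ∂(2*y*z)/∂x - ∂(z*(y - z))/∂z = -y + 2*z
  coefficient of dy ∧ dz: ∂f_3/∂y - ∂f_2/∂z = ∂(2*y*z)/∂y - ∂(-2*y)/∂z = 2*z
Assembling: d(omega) = (-z) dx ∧ dy + (-y + 2*z) dx ∧ dz + (2*z) dy ∧ dz.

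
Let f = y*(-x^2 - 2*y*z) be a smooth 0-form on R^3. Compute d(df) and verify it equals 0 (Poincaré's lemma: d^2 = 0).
d(df) = 0

Step 1: df = sum_i (∂f/∂x_i) dx_i = (-2*x*y) dx + (-x^2 - 4*y*z) dy + (-2*y^2) dz.
Step 2: Apply d again. Using the 1-form formula, the coefficient of dx ∧ dy in d(df) is ∂^2 f/∂x ∂y - ∂^2 f/∂y ∂x = (-2*x) - (-2*x) = 0 (equality of mixed partials for smooth f).
Similarly for dx ∧ dz and dy ∧ dz — all coefficients vanish. So d(df) = 0.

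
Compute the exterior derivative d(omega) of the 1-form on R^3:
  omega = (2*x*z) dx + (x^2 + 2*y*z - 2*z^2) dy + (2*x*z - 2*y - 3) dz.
d(omega) = (2*x) dx ∧ dy + (-2*x + 2*z) dx ∧ dz + (-2*y + 4*z - 2) dy ∧ dz

For a 1-form omega = sum_i f_i dx_i, the exterior derivative is
  d(omega) = sum_{i < j} (∂f_j/∂x_i - ∂f_i/∂x_j) dx_i ∧ dx_j.
  coefficient of dx ∧ dy: ∂f_2/∂x - ∂f_1/∂y = ∂(x^2 + 2*y*z - 2*z^2)/∂x - ∂(2*x*z)/∂y = 2*x
  coefficient of dx ∧ dz: ∂f_3/∂x - ∂f_1/∂z = ∂(2*x*z - 2*y - 3)/∂x - ∂(2*x*z)/∂z = -2*x + 2*z
  coefficient of dy ∧ dz: ∂f_3/∂y - ∂f_2/∂z = ∂(2*x*z - 2*y - 3)/∂y - ∂(x^2 + 2*y*z - 2*z^2)/∂z = -2*y + 4*z - 2
Assembling: d(omega) = (2*x) dx ∧ dy + (-2*x + 2*z) dx ∧ dz + (-2*y + 4*z - 2) dy ∧ dz.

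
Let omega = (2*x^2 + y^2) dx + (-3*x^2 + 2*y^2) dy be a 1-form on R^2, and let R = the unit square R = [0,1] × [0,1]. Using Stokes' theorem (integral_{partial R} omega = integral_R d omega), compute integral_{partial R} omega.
integral_(partial R) omega = -4

Stokes: integral_partial_R omega = integral_R d omega with d omega = (∂Q/∂x - ∂P/∂y) dx ∧ dy.
  ∂Q/∂x = -6*x
  ∂P/∂y = 2*y
  integrand = ∂Q/∂x - ∂P/∂y = -6*x - 2*y.
Integrating over R: integral_0^1 integral_0^1 (-6*x - 2*y) dx dy = -4.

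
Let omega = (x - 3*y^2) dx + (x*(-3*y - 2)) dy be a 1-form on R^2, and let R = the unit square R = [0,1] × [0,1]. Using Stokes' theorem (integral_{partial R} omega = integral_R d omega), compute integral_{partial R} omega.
integral_(partial R) omega = -1/2

Stokes: integral_partial_R omega = integral_R d omega with d omega = (∂Q/∂x - ∂P/∂y) dx ∧ dy.
  ∂Q/∂x = -3*y - 2
  ∂P/∂y = -6*y
  integrand = ∂Q/∂x - ∂P/∂y = 3*y - 2.
Integrating over R: integral_0^1 integral_0^1 (3*y - 2) dx dy = -1/2.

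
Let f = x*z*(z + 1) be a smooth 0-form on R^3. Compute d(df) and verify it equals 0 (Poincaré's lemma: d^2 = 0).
d(df) = 0

Step 1: df = sum_i (∂f/∂x_i) dx_i = (z*(z + 1)) dx + (0) dy + (x*(2*z + 1)) dz.
Step 2: Apply d again. Using the 1-form formula, the coefficient of dx ∧ dy in d(df) is ∂^2 f/∂x ∂y - ∂^2 f/∂y ∂x = (0) - (0) = 0 (equality of mixed partials for smooth f).
Similarly for dx ∧ dz and dy ∧ dz — all coefficients vanish. So d(df) = 0.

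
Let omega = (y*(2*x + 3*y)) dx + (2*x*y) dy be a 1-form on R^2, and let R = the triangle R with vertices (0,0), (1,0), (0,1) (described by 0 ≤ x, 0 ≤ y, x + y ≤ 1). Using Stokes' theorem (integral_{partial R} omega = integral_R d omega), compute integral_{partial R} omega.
integral_(partial R) omega = -1

Stokes: integral_partial_R omega = integral_R d omega with d omega = (∂Q/∂x - ∂P/∂y) dx ∧ dy.
  ∂Q/∂x = 2*y
  ∂P/∂y = 2*x + 6*y
  integrand = ∂Q/∂x - ∂P/∂y = -2*x - 4*y.
Integrating over R: integral_0^1 integral_0^{1-x} (-2*x - 4*y) dy dx = -1.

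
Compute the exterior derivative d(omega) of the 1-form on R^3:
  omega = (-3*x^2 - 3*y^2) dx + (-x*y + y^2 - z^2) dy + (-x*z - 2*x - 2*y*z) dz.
d(omega) = (5*y) dx ∧ dy + (-z - 2) dx ∧ dz

For a 1-form omega = sum_i f_i dx_i, the exterior derivative is
  d(omega) = sum_{i < j} (∂f_j/∂x_i - ∂f_i/∂x_j) dx_i ∧ dx_j.
  coefficient of dx ∧ dy: ∂f_2/∂x - ∂f_1/∂y = ∂(-x*y + y^2 - z^2)/∂x - ∂(-3*x^2 - 3*y^2)/∂y = 5*y
  coefficient of dx ∧ dz: ∂f_3/∂x - ∂f_1/∂z = ∂(-x*z - 2*x - 2*y*z)/∂x - ∂(-3*x^2 - 3*y^2)/∂z = -z - 2
Assembling: d(omega) = (5*y) dx ∧ dy + (-z - 2) dx ∧ dz.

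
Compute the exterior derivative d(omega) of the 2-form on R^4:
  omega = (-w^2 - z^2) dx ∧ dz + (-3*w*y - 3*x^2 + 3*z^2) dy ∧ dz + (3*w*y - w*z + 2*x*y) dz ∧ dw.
d(omega) = (-2*w + 2*y) dx ∧ dz ∧ dw + (-6*x) dx ∧ dy ∧ dz + (3*w + 2*x - 3*y) dy ∧ dz ∧ dw

For a 2-form omega = sum_{i<j} g_{ij} dx_i ∧ dx_j, the exterior derivative is
  d(omega) = sum_{i<j} d(g_{ij}) ∧ dx_i ∧ dx_j = sum_{i<j, k} (∂g_{ij}/∂x_k) dx_k ∧ dx_i ∧ dx_j.
Expand each term, using dx_k ∧ dx_i ∧ dx_j = sgn(permutation) dx_{(a)} ∧ dx_{(b)} ∧ dx_{(c)} with (a < b < c) sorted:
  d(-w^2 - z^2) includes (∂/∂w)(-w^2 - z^2) dw = (-2*w) dw, which multiplied by dx ∧ dz gives (-2*w) dx ∧ dz ∧ dw
  d(-3*w*y - 3*x^2 + 3*z^2) includes (∂/∂x)(-3*w*y - 3*x^2 + 3*z^2) dx = (-6*x) dx, which multiplied by dy ∧ dz gives (-6*x) dx ∧ dy ∧ dz
  d(-3*w*y - 3*x^2 + 3*z^2) includes (∂/∂w)(-3*w*y - 3*x^2 + 3*z^2) dw = (-3*y) dw, which multiplied by dy ∧ dz gives (-3*y) dy ∧ dz ∧ dw
  d(3*w*y - w*z + 2*x*y) includes (∂/∂x)(3*w*y - w*z + 2*x*y) dx = (2*y) dx, which multiplied by dz ∧ dw gives (2*y) dx ∧ dz ∧ dw
  d(3*w*y - w*z + 2*x*y) includes (∂/∂y)(3*w*y - w*z + 2*x*y) dy = (3*w + 2*x) dy, which multiplied by dz ∧ dw gives (3*w + 2*x) dy ∧ dz ∧ dw
Collecting like 3-forms: d(omega) = (-2*w + 2*y) dx ∧ dz ∧ dw + (-6*x) dx ∧ dy ∧ dz + (3*w + 2*x - 3*y) dy ∧ dz ∧ dw.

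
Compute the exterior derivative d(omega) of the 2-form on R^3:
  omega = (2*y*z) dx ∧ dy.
d(omega) = (2*y) dx ∧ dy ∧ dz

For a 2-form omega = sum_{i<j} g_{ij} dx_i ∧ dx_j, the exterior derivative is
  d(omega) = sum_{i<j} d(g_{ij}) ∧ dx_i ∧ dx_j = sum_{i<j, k} (∂g_{ij}/∂x_k) dx_k ∧ dx_i ∧ dx_j.
Expand each term, using dx_k ∧ dx_i ∧ dx_j = sgn(permutation) dx_{(a)} ∧ dx_{(b)} ∧ dx_{(c)} with (a < b < c) sorted:
  d(2*y*z) includes (∂/∂z)(2*y*z) dz = (2*y) dz, which multiplied by dx ∧ dy gives (2*y) dx ∧ dy ∧ dz
Collecting like 3-forms: d(omega) = (2*y) dx ∧ dy ∧ dz.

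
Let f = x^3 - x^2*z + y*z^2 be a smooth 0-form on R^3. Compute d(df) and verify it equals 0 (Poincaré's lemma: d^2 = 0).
d(df) = 0

Step 1: df = sum_i (∂f/∂x_i) dx_i = (x*(3*x - 2*z)) dx + (z^2) dy + (-x^2 + 2*y*z) dz.
Step 2: Apply d again. Using the 1-form formula, the coefficient of dx ∧ dy in d(df) is ∂^2 f/∂x ∂y - ∂^2 f/∂y ∂x = (0) - (0) = 0 (equality of mixed partials for smooth f).
Similarly for dx ∧ dz and dy ∧ dz — all coefficients vanish. So d(df) = 0.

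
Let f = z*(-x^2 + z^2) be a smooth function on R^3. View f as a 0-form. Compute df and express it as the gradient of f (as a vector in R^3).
df = (-2*x*z) dx + (0) dy + (-x^2 + 3*z^2) dz; grad f = (-2*x*z, 0, -x^2 + 3*z^2)

For a 0-form f, d f = (∂f/∂x) dx + (∂f/∂y) dy + (∂f/∂z) dz. The components of the vector representation are exactly the entries of grad f in Cartesian coordinates:
  ∂f/∂x = -2*x*z
  ∂f/∂y = 0
  ∂f/∂z = -x^2 + 3*z^2.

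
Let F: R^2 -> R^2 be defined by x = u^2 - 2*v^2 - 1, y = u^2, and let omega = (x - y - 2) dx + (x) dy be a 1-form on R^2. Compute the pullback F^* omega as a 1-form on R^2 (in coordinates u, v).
F^* omega = (2*u*(u^2 - 4*v^2 - 4)) du + (8*v^3 + 12*v) dv

Using F^*(f dg) = (f ∘ F) d(g ∘ F), substitute each coordinate x_i by F_i(u, v) in f_i, and replace dx_i by d F_i = (∂F_i/∂u) du + (∂F_i/∂v) dv.
  For the x component: f_1(F) = -2*v^2 - 3; d F_1 = (2*u) du + (-4*v) dv
  For the y component: f_2(F) = u^2 - 2*v^2 - 1; d F_2 = (2*u) du + (0) dv
Combining and collecting du, dv coefficients:
  coeff of du: 2*u*(u^2 - 4*v^2 - 4)
  coeff of dv: 8*v^3 + 12*v
F^* omega = (2*u*(u^2 - 4*v^2 - 4)) du + (8*v^3 + 12*v) dv.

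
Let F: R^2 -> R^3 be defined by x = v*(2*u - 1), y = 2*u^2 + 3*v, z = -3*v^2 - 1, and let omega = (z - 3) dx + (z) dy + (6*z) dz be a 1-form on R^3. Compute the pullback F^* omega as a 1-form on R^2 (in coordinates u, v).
F^* omega = (-12*u*v^2 - 4*u - 6*v^3 - 8*v) du + (-6*u*v^2 - 8*u + 108*v^3 - 6*v^2 + 36*v + 1) dv

Using F^*(f dg) = (f ∘ F) d(g ∘ F), substitute each coordinate x_i by F_i(u, v) in f_i, and replace dx_i by d F_i = (∂F_i/∂u) du + (∂F_i/∂v) dv.
  For the x component: f_1(F) = -3*v^2 - 4; d F_1 = (2*v) du + (2*u - 1) dv
  For the y component: f_2(F) = -3*v^2 - 1; d F_2 = (4*u) du + (3) dv
  For the z component: f_3(F) = -18*v^2 - 6; d F_3 = (0) du + (-6*v) dv
Combining and collecting du, dv coefficients:
  coeff of du: -12*u*v^2 - 4*u - 6*v^3 - 8*v
  coeff of dv: -6*u*v^2 - 8*u + 108*v^3 - 6*v^2 + 36*v + 1
F^* omega = (-12*u*v^2 - 4*u - 6*v^3 - 8*v) du + (-6*u*v^2 - 8*u + 108*v^3 - 6*v^2 + 36*v + 1) dv.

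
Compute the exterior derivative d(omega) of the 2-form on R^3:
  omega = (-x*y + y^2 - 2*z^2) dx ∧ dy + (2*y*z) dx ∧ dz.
d(omega) = (-6*z) dx ∧ dy ∧ dz

For a 2-form omega = sum_{i<j} g_{ij} dx_i ∧ dx_j, the exterior derivative is
  d(omega) = sum_{i<j} d(g_{ij}) ∧ dx_i ∧ dx_j = sum_{i<j, k} (∂g_{ij}/∂x_k) dx_k ∧ dx_i ∧ dx_j.
Expand each term, using dx_k ∧ dx_i ∧ dx_j = sgn(permutation) dx_{(a)} ∧ dx_{(b)} ∧ dx_{(c)} with (a < b < c) sorted:
  d(-x*y + y^2 - 2*z^2) includes (∂/∂z)(-x*y + y^2 - 2*z^2) dz = (-4*z) dz, which multiplied by dx ∧ dy gives (-4*z) dx ∧ dy ∧ dz
  d(2*y*z) includes (∂/∂y)(2*y*z) dy = (2*z) dy, which multiplied by dx ∧ dz gives (-2*z) dx ∧ dy ∧ dz
Collecting like 3-forms: d(omega) = (-6*z) dx ∧ dy ∧ dz.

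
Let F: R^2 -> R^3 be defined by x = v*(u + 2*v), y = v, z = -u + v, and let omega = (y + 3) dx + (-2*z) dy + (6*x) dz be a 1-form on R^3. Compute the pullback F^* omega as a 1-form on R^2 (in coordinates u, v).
F^* omega = (v*(-6*u - 11*v + 3)) du + (7*u*v + 5*u + 16*v^2 + 10*v) dv

Using F^*(f dg) = (f ∘ F) d(g ∘ F), substitute each coordinate x_i by F_i(u, v) in f_i, and replace dx_i by d F_i = (∂F_i/∂u) du + (∂F_i/∂v) dv.
  For the x component: f_1(F) = v + 3; d F_1 = (v) du + (u + 4*v) dv
  For the y component: f_2(F) = 2*u - 2*v; d F_2 = (0) du + (1) dv
  For the z component: f_3(F) = 6*v*(u + 2*v); d F_3 = (-1) du + (1) dv
Combining and collecting du, dv coefficients:
  coeff of du: v*(-6*u - 11*v + 3)
  coeff of dv: 7*u*v + 5*u + 16*v^2 + 10*v
F^* omega = (v*(-6*u - 11*v + 3)) du + (7*u*v + 5*u + 16*v^2 + 10*v) dv.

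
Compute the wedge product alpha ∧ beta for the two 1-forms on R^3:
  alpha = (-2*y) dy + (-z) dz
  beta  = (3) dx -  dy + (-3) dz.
alpha ∧ beta = (6*y) dx ∧ dy + (6*y - z) dy ∧ dz + (3*z) dx ∧ dz

Distribute the wedge, using dx_i ∧ dx_j = -dx_j ∧ dx_i and dx_i ∧ dx_i = 0. For each pair (i, j) with i < j, the coefficient of dx_i ∧ dx_j in alpha ∧ beta is (alpha_i * beta_j - alpha_j * beta_i). Collecting: alpha ∧ beta = (6*y) dx ∧ dy + (6*y - z) dy ∧ dz + (3*z) dx ∧ dz.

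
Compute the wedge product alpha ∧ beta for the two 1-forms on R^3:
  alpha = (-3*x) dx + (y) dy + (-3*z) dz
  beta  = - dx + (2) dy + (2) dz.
alpha ∧ beta = (-6*x + y) dx ∧ dy + (-6*x - 3*z) dx ∧ dz + (2*y + 6*z) dy ∧ dz

Distribute the wedge, using dx_i ∧ dx_j = -dx_j ∧ dx_i and dx_i ∧ dx_i = 0. For each pair (i, j) with i < j, the coefficient of dx_i ∧ dx_j in alpha ∧ beta is (alpha_i * beta_j - alpha_j * beta_i). Collecting: alpha ∧ beta = (-6*x + y) dx ∧ dy + (-6*x - 3*z) dx ∧ dz + (2*y + 6*z) dy ∧ dz.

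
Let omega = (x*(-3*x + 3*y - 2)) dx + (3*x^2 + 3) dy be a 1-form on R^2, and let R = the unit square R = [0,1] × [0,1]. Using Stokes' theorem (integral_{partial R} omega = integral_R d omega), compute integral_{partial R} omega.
integral_(partial R) omega = 3/2

Stokes: integral_partial_R omega = integral_R d omega with d omega = (∂Q/∂x - ∂P/∂y) dx ∧ dy.
  ∂Q/∂x = 6*x
  ∂P/∂y = 3*x
  integrand = ∂Q/∂x - ∂P/∂y = 3*x.
Integrating over R: integral_0^1 integral_0^1 (3*x) dx dy = 3/2.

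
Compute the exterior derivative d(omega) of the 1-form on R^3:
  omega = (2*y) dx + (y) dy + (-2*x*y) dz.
d(omega) = (-2) dx ∧ dy + (-2*y) dx ∧ dz + (-2*x) dy ∧ dz

For a 1-form omega = sum_i f_i dx_i, the exterior derivative is
  d(omega) = sum_{i < j} (∂f_j/∂x_i - ∂f_i/∂x_j) dx_i ∧ dx_j.
  coefficient of dx ∧ dy: ∂f_2/∂x - ∂f_1/∂y = ∂(y)/∂x - ∂(2*y)/∂y = -2
  coefficient of dx ∧ dz: ∂f_3/∂x - ∂f_1/∂z = ∂(-2*x*y)/∂x - ∂(2*y)/∂z = -2*y
  coefficient of dy ∧ dz: ∂f_3/∂y - ∂f_2/∂z = ∂(-2*x*y)/∂y - ∂(y)/∂z = -2*x
Assembling: d(omega) = (-2) dx ∧ dy + (-2*y) dx ∧ dz + (-2*x) dy ∧ dz.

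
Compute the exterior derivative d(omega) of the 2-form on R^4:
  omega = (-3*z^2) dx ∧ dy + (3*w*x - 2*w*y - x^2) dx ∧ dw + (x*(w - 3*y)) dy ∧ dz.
d(omega) = (w - 3*y - 6*z) dx ∧ dy ∧ dz + (2*w) dx ∧ dy ∧ dw + (x) dy ∧ dz ∧ dw

For a 2-form omega = sum_{i<j} g_{ij} dx_i ∧ dx_j, the exterior derivative is
  d(omega) = sum_{i<j} d(g_{ij}) ∧ dx_i ∧ dx_j = sum_{i<j, k} (∂g_{ij}/∂x_k) dx_k ∧ dx_i ∧ dx_j.
Expand each term, using dx_k ∧ dx_i ∧ dx_j = sgn(permutation) dx_{(a)} ∧ dx_{(b)} ∧ dx_{(c)} with (a < b < c) sorted:
  d(-3*z^2) includes (∂/∂z)(-3*z^2) dz = (-6*z) dz, which multiplied by dx ∧ dy gives (-6*z) dx ∧ dy ∧ dz
  d(3*w*x - 2*w*y - x^2) includes (∂/∂y)(3*w*x - 2*w*y - x^2) dy = (-2*w) dy, which multiplied by dx ∧ dw gives (2*w) dx ∧ dy ∧ dw
  d(x*(w - 3*y)) includes (∂/∂x)(x*(w - 3*y)) dx = (w - 3*y) dx, which multiplied by dy ∧ dz gives (w - 3*y) dx ∧ dy ∧ dz
  d(x*(w - 3*y)) includes (∂/∂w)(x*(w - 3*y)) dw = (x) dw, which multiplied by dy ∧ dz gives (x) dy ∧ dz ∧ dw
Collecting like 3-forms: d(omega) = (w - 3*y - 6*z) dx ∧ dy ∧ dz + (2*w) dx ∧ dy ∧ dw + (x) dy ∧ dz ∧ dw.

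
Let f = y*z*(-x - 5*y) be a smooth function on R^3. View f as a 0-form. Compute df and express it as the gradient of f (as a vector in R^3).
df = (-y*z) dx + (z*(-x - 10*y)) dy + (y*(-x - 5*y)) dz; grad f = (-y*z, z*(-x - 10*y), y*(-x - 5*y))

For a 0-form f, d f = (∂f/∂x) dx + (∂f/∂y) dy + (∂f/∂z) dz. The components of the vector representation are exactly the entries of grad f in Cartesian coordinates:
  ∂f/∂x = -y*z
  ∂f/∂y = z*(-x - 10*y)
  ∂f/∂z = y*(-x - 5*y).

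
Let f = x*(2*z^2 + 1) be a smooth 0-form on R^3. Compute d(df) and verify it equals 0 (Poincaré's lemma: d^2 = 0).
d(df) = 0

Step 1: df = sum_i (∂f/∂x_i) dx_i = (2*z^2 + 1) dx + (0) dy + (4*x*z) dz.
Step 2: Apply d again. Using the 1-form formula, the coefficient of dx ∧ dy in d(df) is ∂^2 f/∂x ∂y - ∂^2 f/∂y ∂x = (0) - (0) = 0 (equality of mixed partials for smooth f).
Similarly for dx ∧ dz and dy ∧ dz — all coefficients vanish. So d(df) = 0.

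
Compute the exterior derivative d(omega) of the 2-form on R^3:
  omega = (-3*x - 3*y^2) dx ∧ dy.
d(omega) = 0

For a 2-form omega = sum_{i<j} g_{ij} dx_i ∧ dx_j, the exterior derivative is
  d(omega) = sum_{i<j} d(g_{ij}) ∧ dx_i ∧ dx_j = sum_{i<j, k} (∂g_{ij}/∂x_k) dx_k ∧ dx_i ∧ dx_j.
Expand each term, using dx_k ∧ dx_i ∧ dx_j = sgn(permutation) dx_{(a)} ∧ dx_{(b)} ∧ dx_{(c)} with (a < b < c) sorted:

Collecting like 3-forms: d(omega) = 0.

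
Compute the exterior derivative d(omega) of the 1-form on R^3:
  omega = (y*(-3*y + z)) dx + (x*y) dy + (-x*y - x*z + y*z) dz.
d(omega) = (7*y - z) dx ∧ dy + (-2*y - z) dx ∧ dz + (-x + z) dy ∧ dz

For a 1-form omega = sum_i f_i dx_i, the exterior derivative is
  d(omega) = sum_{i < j} (∂f_j/∂x_i - ∂f_i/∂x_j) dx_i ∧ dx_j.
  coefficient of dx ∧ dy: ∂f_2/∂x - ∂f_1/∂y = ∂(x*y)/∂x - ∂(y*(-3*y + z))/∂y = 7*y - z
  coefficient of dx ∧ dz: ∂f_3/∂x - ∂f_1/∂z = ∂(-x*y - x*z + y*z)/∂x - ∂(y*(-3*y + z))/∂z = -2*y - z
  coefficient of dy ∧ dz: ∂f_3/∂y - ∂f_2/∂z = ∂(-x*y - x*z + y*z)/∂y - ∂(x*y)/∂z = -x + z
Assembling: d(omega) = (7*y - z) dx ∧ dy + (-2*y - z) dx ∧ dz + (-x + z) dy ∧ dz.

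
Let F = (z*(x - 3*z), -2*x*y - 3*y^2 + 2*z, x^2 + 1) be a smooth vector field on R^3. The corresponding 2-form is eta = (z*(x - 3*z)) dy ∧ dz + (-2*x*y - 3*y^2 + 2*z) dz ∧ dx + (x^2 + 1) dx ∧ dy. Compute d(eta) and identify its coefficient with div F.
d(eta) = (-2*x - 6*y + z) dx ∧ dy ∧ dz; div F = -2*x - 6*y + z

For a 2-form in R^3 of the form above, applying d gives a 3-form with coefficient ∂P/∂x + ∂Q/∂y + ∂R/∂z:
  ∂P/∂x = z
  ∂Q/∂y = -2*x - 6*y
  ∂R/∂z = 0
Sum = -2*x - 6*y + z, which is exactly div F.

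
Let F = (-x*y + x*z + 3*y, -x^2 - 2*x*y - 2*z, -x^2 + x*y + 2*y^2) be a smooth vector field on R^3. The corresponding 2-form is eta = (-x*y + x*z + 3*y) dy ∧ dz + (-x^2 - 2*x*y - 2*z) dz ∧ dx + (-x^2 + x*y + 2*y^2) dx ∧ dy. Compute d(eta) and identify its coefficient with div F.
d(eta) = (-2*x - y + z) dx ∧ dy ∧ dz; div F = -2*x - y + z

For a 2-form in R^3 of the form above, applying d gives a 3-form with coefficient ∂P/∂x + ∂Q/∂y + ∂R/∂z:
  ∂P/∂x = -y + z
  ∂Q/∂y = -2*x
  ∂R/∂z = 0
Sum = -2*x - y + z, which is exactly div F.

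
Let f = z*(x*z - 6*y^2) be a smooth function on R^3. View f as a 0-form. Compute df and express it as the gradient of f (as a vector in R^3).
df = (z^2) dx + (-12*y*z) dy + (2*x*z - 6*y^2) dz; grad f = (z^2, -12*y*z, 2*x*z - 6*y^2)

For a 0-form f, d f = (∂f/∂x) dx + (∂f/∂y) dy + (∂f/∂z) dz. The components of the vector representation are exactly the entries of grad f in Cartesian coordinates:
  ∂f/∂x = z^2
  ∂f/∂y = -12*y*z
  ∂f/∂z = 2*x*z - 6*y^2.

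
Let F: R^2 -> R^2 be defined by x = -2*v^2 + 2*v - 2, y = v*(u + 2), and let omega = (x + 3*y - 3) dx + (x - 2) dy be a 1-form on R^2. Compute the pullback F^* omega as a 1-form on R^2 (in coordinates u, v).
F^* omega = (2*v*(-v^2 + v - 2)) du + (-14*u*v^2 + 8*u*v - 4*u + 8*v^3 - 40*v^2 + 40*v - 18) dv

Using F^*(f dg) = (f ∘ F) d(g ∘ F), substitute each coordinate x_i by F_i(u, v) in f_i, and replace dx_i by d F_i = (∂F_i/∂u) du + (∂F_i/∂v) dv.
  For the x component: f_1(F) = 3*u*v - 2*v^2 + 8*v - 5; d F_1 = (0) du + (2 - 4*v) dv
  For the y component: f_2(F) = -2*v^2 + 2*v - 4; d F_2 = (v) du + (u + 2) dv
Combining and collecting du, dv coefficients:
  coeff of du: 2*v*(-v^2 + v - 2)
  coeff of dv: -14*u*v^2 + 8*u*v - 4*u + 8*v^3 - 40*v^2 + 40*v - 18
F^* omega = (2*v*(-v^2 + v - 2)) du + (-14*u*v^2 + 8*u*v - 4*u + 8*v^3 - 40*v^2 + 40*v - 18) dv.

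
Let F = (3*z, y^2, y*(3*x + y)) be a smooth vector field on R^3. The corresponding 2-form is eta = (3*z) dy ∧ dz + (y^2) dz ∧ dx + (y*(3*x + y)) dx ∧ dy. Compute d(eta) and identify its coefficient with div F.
d(eta) = (2*y) dx ∧ dy ∧ dz; div F = 2*y

For a 2-form in R^3 of the form above, applying d gives a 3-form with coefficient ∂P/∂x + ∂Q/∂y + ∂R/∂z:
  ∂P/∂x = 0
  ∂Q/∂y = 2*y
  ∂R/∂z = 0
Sum = 2*y, which is exactly div F.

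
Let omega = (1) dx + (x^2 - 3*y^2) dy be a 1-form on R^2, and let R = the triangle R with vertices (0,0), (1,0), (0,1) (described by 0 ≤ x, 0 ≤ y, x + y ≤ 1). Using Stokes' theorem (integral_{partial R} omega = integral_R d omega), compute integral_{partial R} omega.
integral_(partial R) omega = 1/3

Stokes: integral_partial_R omega = integral_R d omega with d omega = (∂Q/∂x - ∂P/∂y) dx ∧ dy.
  ∂Q/∂x = 2*x
  ∂P/∂y = 0
  integrand = ∂Q/∂x - ∂P/∂y = 2*x.
Integrating over R: integral_0^1 integral_0^{1-x} (2*x) dy dx = 1/3.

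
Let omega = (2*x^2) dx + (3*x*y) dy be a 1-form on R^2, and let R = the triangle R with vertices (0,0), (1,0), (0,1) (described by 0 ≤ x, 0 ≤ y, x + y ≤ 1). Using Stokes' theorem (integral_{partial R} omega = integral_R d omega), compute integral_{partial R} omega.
integral_(partial R) omega = 1/2

Stokes: integral_partial_R omega = integral_R d omega with d omega = (∂Q/∂x - ∂P/∂y) dx ∧ dy.
  ∂Q/∂x = 3*y
  ∂P/∂y = 0
  integrand = ∂Q/∂x - ∂P/∂y = 3*y.
Integrating over R: integral_0^1 integral_0^{1-x} (3*y) dy dx = 1/2.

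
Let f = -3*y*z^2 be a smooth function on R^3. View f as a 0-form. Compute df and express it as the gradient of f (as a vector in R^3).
df = (0) dx + (-3*z^2) dy + (-6*y*z) dz; grad f = (0, -3*z^2, -6*y*z)

For a 0-form f, d f = (∂f/∂x) dx + (∂f/∂y) dy + (∂f/∂z) dz. The components of the vector representation are exactly the entries of grad f in Cartesian coordinates:
  ∂f/∂x = 0
  ∂f/∂y = -3*z^2
  ∂f/∂z = -6*y*z.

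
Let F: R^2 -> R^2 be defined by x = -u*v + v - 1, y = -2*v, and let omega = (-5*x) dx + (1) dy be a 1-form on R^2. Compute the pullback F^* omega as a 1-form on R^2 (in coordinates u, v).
F^* omega = (5*v*(-u*v + v - 1)) du + (-5*u^2*v + 10*u*v - 5*u - 5*v + 3) dv

Using F^*(f dg) = (f ∘ F) d(g ∘ F), substitute each coordinate x_i by F_i(u, v) in f_i, and replace dx_i by d F_i = (∂F_i/∂u) du + (∂F_i/∂v) dv.
  For the x component: f_1(F) = 5*u*v - 5*v + 5; d F_1 = (-v) du + (1 - u) dv
  For the y component: f_2(F) = 1; d F_2 = (0) du + (-2) dv
Combining and collecting du, dv coefficients:
  coeff of du: 5*v*(-u*v + v - 1)
  coeff of dv: -5*u^2*v + 10*u*v - 5*u - 5*v + 3
F^* omega = (5*v*(-u*v + v - 1)) du + (-5*u^2*v + 10*u*v - 5*u - 5*v + 3) dv.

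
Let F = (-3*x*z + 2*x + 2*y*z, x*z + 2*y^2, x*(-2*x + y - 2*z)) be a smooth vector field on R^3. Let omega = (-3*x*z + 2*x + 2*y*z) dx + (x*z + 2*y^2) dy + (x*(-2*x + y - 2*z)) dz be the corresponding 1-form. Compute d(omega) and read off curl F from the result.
d(omega) = (0) dy ∧ dz + (x + y + 2*z) dz ∧ dx + (-z) dx ∧ dy; curl F = (0, x + y + 2*z, -z)

d omega = sum_{i<j} (∂f_j/∂x_i - ∂f_i/∂x_j) dx_i ∧ dx_j. Under the identification (dy ∧ dz, dz ∧ dx, dx ∧ dy) ↔ (e_x, e_y, e_z), the coefficients are exactly the components of curl F. Compute:
  ∂R/∂y - ∂Q/∂z = (x) - (x) = 0
  ∂P/∂z - ∂R/∂x = (-3*x + 2*y) - (-4*x + y - 2*z) = x + y + 2*z
  ∂Q/∂x - ∂P/∂y = (z) - (2*z) = -z.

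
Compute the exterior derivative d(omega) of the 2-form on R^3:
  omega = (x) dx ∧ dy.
d(omega) = 0

For a 2-form omega = sum_{i<j} g_{ij} dx_i ∧ dx_j, the exterior derivative is
  d(omega) = sum_{i<j} d(g_{ij}) ∧ dx_i ∧ dx_j = sum_{i<j, k} (∂g_{ij}/∂x_k) dx_k ∧ dx_i ∧ dx_j.
Expand each term, using dx_k ∧ dx_i ∧ dx_j = sgn(permutation) dx_{(a)} ∧ dx_{(b)} ∧ dx_{(c)} with (a < b < c) sorted:

Collecting like 3-forms: d(omega) = 0.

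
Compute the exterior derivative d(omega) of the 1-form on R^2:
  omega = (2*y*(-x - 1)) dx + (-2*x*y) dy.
d(omega) = (2*x - 2*y + 2) dx ∧ dy

For a 1-form omega = sum_i f_i dx_i, the exterior derivative is
  d(omega) = sum_{i < j} (∂f_j/∂x_i - ∂f_i/∂x_j) dx_i ∧ dx_j.
  coefficient of dx ∧ dy: ∂f_2/∂x - ∂f_1/∂y = ∂(-2*x*y)/∂x - ∂(2*y*(-x - 1))/∂y = 2*x - 2*y + 2
Assembling: d(omega) = (2*x - 2*y + 2) dx ∧ dy.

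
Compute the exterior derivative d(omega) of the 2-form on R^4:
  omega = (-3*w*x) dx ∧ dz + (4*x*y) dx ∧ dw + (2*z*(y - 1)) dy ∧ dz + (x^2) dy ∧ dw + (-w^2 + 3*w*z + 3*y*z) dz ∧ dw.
d(omega) = (-3*x) dx ∧ dz ∧ dw + (-2*x) dx ∧ dy ∧ dw + (3*z) dy ∧ dz ∧ dw

For a 2-form omega = sum_{i<j} g_{ij} dx_i ∧ dx_j, the exterior derivative is
  d(omega) = sum_{i<j} d(g_{ij}) ∧ dx_i ∧ dx_j = sum_{i<j, k} (∂g_{ij}/∂x_k) dx_k ∧ dx_i ∧ dx_j.
Expand each term, using dx_k ∧ dx_i ∧ dx_j = sgn(permutation) dx_{(a)} ∧ dx_{(b)} ∧ dx_{(c)} with (a < b < c) sorted:
  d(-3*w*x) includes (∂/∂w)(-3*w*x) dw = (-3*x) dw, which multiplied by dx ∧ dz gives (-3*x) dx ∧ dz ∧ dw
  d(4*x*y) includes (∂/∂y)(4*x*y) dy = (4*x) dy, which multiplied by dx ∧ dw gives (-4*x) dx ∧ dy ∧ dw
  d(x^2) includes (∂/∂x)(x^2) dx = (2*x) dx, which multiplied by dy ∧ dw gives (2*x) dx ∧ dy ∧ dw
  d(-w^2 + 3*w*z + 3*y*z) includes (∂/∂y)(-w^2 + 3*w*z + 3*y*z) dy = (3*z) dy, which multiplied by dz ∧ dw gives (3*z) dy ∧ dz ∧ dw
Collecting like 3-forms: d(omega) = (-3*x) dx ∧ dz ∧ dw + (-2*x) dx ∧ dy ∧ dw + (3*z) dy ∧ dz ∧ dw.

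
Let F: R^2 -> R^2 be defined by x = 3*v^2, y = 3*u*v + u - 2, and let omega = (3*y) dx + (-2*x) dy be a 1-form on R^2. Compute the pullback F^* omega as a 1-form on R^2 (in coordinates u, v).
F^* omega = (v^2*(-18*v - 6)) du + (18*v*(2*u*v + u - 2)) dv

Using F^*(f dg) = (f ∘ F) d(g ∘ F), substitute each coordinate x_i by F_i(u, v) in f_i, and replace dx_i by d F_i = (∂F_i/∂u) du + (∂F_i/∂v) dv.
  For the x component: f_1(F) = 9*u*v + 3*u - 6; d F_1 = (0) du + (6*v) dv
  For the y component: f_2(F) = -6*v^2; d F_2 = (3*v + 1) du + (3*u) dv
Combining and collecting du, dv coefficients:
  coeff of du: v^2*(-18*v - 6)
  coeff of dv: 18*v*(2*u*v + u - 2)
F^* omega = (v^2*(-18*v - 6)) du + (18*v*(2*u*v + u - 2)) dv.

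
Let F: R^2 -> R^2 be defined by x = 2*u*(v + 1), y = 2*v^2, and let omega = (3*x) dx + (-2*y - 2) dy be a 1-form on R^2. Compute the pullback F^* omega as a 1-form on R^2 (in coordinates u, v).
F^* omega = (12*u*(v^2 + 2*v + 1)) du + (12*u^2*v + 12*u^2 - 16*v^3 - 8*v) dv

Using F^*(f dg) = (f ∘ F) d(g ∘ F), substitute each coordinate x_i by F_i(u, v) in f_i, and replace dx_i by d F_i = (∂F_i/∂u) du + (∂F_i/∂v) dv.
  For the x component: f_1(F) = 6*u*(v + 1); d F_1 = (2*v + 2) du + (2*u) dv
  For the y component: f_2(F) = -4*v^2 - 2; d F_2 = (0) du + (4*v) dv
Combining and collecting du, dv coefficients:
  coeff of du: 12*u*(v^2 + 2*v + 1)
  coeff of dv: 12*u^2*v + 12*u^2 - 16*v^3 - 8*v
F^* omega = (12*u*(v^2 + 2*v + 1)) du + (12*u^2*v + 12*u^2 - 16*v^3 - 8*v) dv.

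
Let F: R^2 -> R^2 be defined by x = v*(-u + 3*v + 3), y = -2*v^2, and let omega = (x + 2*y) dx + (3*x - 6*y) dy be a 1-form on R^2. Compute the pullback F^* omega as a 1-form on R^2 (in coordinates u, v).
F^* omega = (v^2*(u + v - 3)) du + (v*(u^2 + 7*u*v - 6*u - 90*v^2 - 21*v + 9)) dv

Using F^*(f dg) = (f ∘ F) d(g ∘ F), substitute each coordinate x_i by F_i(u, v) in f_i, and replace dx_i by d F_i = (∂F_i/∂u) du + (∂F_i/∂v) dv.
  For the x component: f_1(F) = v*(-u - v + 3); d F_1 = (-v) du + (-u + 6*v + 3) dv
  For the y component: f_2(F) = 3*v*(-u + 7*v + 3); d F_2 = (0) du + (-4*v) dv
Combining and collecting du, dv coefficients:
  coeff of du: v^2*(u + v - 3)
  coeff of dv: v*(u^2 + 7*u*v - 6*u - 90*v^2 - 21*v + 9)
F^* omega = (v^2*(u + v - 3)) du + (v*(u^2 + 7*u*v - 6*u - 90*v^2 - 21*v + 9)) dv.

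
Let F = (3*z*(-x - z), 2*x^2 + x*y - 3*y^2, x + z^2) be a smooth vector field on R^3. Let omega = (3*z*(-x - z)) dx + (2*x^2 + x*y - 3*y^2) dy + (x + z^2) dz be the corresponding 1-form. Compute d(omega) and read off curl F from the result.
d(omega) = (0) dy ∧ dz + (-3*x - 6*z - 1) dz ∧ dx + (4*x + y) dx ∧ dy; curl F = (0, -3*x - 6*z - 1, 4*x + y)

d omega = sum_{i<j} (∂f_j/∂x_i - ∂f_i/∂x_j) dx_i ∧ dx_j. Under the identification (dy ∧ dz, dz ∧ dx, dx ∧ dy) ↔ (e_x, e_y, e_z), the coefficients are exactly the components of curl F. Compute:
  ∂R/∂y - ∂Q/∂z = (0) - (0) = 0
  ∂P/∂z - ∂R/∂x = (-3*x - 6*z) - (1) = -3*x - 6*z - 1
  ∂Q/∂x - ∂P/∂y = (4*x + y) - (0) = 4*x + y.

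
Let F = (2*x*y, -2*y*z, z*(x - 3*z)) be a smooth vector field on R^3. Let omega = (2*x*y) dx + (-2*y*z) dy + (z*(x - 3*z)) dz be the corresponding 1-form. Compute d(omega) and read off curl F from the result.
d(omega) = (2*y) dy ∧ dz + (-z) dz ∧ dx + (-2*x) dx ∧ dy; curl F = (2*y, -z, -2*x)

d omega = sum_{i<j} (∂f_j/∂x_i - ∂f_i/∂x_j) dx_i ∧ dx_j. Under the identification (dy ∧ dz, dz ∧ dx, dx ∧ dy) ↔ (e_x, e_y, e_z), the coefficients are exactly the components of curl F. Compute:
  ∂R/∂y - ∂Q/∂z = (0) - (-2*y) = 2*y
  ∂P/∂z - ∂R/∂x = (0) - (z) = -z
  ∂Q/∂x - ∂P/∂y = (0) - (2*x) = -2*x.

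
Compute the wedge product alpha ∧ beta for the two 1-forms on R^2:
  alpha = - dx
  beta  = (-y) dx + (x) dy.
alpha ∧ beta = (-x) dx ∧ dy

Distribute the wedge, using dx_i ∧ dx_j = -dx_j ∧ dx_i and dx_i ∧ dx_i = 0. For each pair (i, j) with i < j, the coefficient of dx_i ∧ dx_j in alpha ∧ beta is (alpha_i * beta_j - alpha_j * beta_i). Collecting: alpha ∧ beta = (-x) dx ∧ dy.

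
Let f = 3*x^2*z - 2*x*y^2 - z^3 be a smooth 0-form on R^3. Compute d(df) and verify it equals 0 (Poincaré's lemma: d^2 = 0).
d(df) = 0

Step 1: df = sum_i (∂f/∂x_i) dx_i = (6*x*z - 2*y^2) dx + (-4*x*y) dy + (3*x^2 - 3*z^2) dz.
Step 2: Apply d again. Using the 1-form formula, the coefficient of dx ∧ dy in d(df) is ∂^2 f/∂x ∂y - ∂^2 f/∂y ∂x = (-4*y) - (-4*y) = 0 (equality of mixed partials for smooth f).
Similarly for dx ∧ dz and dy ∧ dz — all coefficients vanish. So d(df) = 0.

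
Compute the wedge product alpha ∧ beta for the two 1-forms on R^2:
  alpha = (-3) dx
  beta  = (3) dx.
alpha ∧ beta = 0

Distribute the wedge, using dx_i ∧ dx_j = -dx_j ∧ dx_i and dx_i ∧ dx_i = 0. For each pair (i, j) with i < j, the coefficient of dx_i ∧ dx_j in alpha ∧ beta is (alpha_i * beta_j - alpha_j * beta_i). Collecting: alpha ∧ beta = 0.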